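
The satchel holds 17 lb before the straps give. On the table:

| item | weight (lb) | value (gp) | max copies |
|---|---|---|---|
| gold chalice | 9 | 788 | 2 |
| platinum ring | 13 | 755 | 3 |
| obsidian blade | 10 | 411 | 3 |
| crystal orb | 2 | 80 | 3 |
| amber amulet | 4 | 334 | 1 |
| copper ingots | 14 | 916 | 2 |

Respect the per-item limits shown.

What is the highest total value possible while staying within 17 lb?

By value per lb: gold chalice 87.56, amber amulet 83.50, copper ingots 65.43, platinum ring 58.08 lead.
The ratio ordering already packs tightly: gold chalice + 2×crystal orb + amber amulet, 17 lb, 1282.

1282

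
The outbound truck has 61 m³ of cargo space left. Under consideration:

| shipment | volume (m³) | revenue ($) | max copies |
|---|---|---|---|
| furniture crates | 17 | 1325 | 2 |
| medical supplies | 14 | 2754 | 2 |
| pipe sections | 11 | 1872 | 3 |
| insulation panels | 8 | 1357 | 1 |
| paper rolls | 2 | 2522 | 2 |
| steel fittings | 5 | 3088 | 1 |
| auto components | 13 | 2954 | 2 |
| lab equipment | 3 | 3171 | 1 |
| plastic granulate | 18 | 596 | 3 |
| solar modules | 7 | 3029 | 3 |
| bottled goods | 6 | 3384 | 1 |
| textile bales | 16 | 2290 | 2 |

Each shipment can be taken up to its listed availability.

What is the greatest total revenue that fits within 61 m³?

Ranking by ratio (revenue/m³): paper rolls 1261.00, lab equipment 1057.00, steel fittings 617.60.
Taking insulation panels + 2×paper rolls + steel fittings + auto components + lab equipment + 3×solar modules + bottled goods: 60 m³ used, 28085 in revenue.
Every other selection either busts 61 m³ or exceeds an availability limit or fails to beat 28085.

28085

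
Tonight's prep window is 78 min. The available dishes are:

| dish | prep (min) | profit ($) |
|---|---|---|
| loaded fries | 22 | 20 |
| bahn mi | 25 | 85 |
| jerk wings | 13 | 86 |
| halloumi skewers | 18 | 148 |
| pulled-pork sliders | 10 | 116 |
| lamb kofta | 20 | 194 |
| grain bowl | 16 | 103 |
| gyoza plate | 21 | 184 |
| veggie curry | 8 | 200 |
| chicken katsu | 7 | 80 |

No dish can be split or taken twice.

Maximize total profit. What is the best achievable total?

Taking the top-ratio dishes first gives pulled-pork sliders + lamb kofta + gyoza plate + veggie curry + chicken katsu for 774 (66 min).
The 7 min tied up in chicken katsu is better spent on halloumi skewers — total rises to 842 (77 min).

842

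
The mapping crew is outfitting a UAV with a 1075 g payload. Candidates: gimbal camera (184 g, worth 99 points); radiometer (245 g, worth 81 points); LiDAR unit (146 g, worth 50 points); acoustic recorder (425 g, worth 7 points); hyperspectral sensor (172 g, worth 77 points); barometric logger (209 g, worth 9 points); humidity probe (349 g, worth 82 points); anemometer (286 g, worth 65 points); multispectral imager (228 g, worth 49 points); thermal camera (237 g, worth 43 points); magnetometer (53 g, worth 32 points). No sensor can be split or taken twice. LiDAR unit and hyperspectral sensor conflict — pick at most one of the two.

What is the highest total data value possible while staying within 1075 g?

Taking gimbal camera + radiometer + hyperspectral sensor + humidity probe + magnetometer: 1003 g used, 371 in data value.
The closest alternative, gimbal camera + hyperspectral sensor + humidity probe + anemometer + magnetometer, reaches only 355.

371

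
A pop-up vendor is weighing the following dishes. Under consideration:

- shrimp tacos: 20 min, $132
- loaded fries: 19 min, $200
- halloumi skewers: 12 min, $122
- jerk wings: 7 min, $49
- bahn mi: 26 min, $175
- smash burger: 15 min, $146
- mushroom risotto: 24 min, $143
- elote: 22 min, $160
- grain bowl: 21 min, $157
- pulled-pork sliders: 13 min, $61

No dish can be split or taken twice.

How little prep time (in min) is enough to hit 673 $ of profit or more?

74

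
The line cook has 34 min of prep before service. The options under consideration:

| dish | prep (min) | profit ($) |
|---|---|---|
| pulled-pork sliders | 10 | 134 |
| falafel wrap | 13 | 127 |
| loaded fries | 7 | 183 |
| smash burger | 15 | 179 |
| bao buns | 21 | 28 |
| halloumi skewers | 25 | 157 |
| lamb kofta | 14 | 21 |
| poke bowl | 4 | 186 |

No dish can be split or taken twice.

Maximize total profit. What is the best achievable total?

Density check — poke bowl 46.50, loaded fries 26.14, pulled-pork sliders 13.40, smash burger 11.93 are the best per min.
Taking pulled-pork sliders + falafel wrap + loaded fries + poke bowl: 34 min used, 630 in profit.
An exhaustive check of the 256 subsets confirms 630.

630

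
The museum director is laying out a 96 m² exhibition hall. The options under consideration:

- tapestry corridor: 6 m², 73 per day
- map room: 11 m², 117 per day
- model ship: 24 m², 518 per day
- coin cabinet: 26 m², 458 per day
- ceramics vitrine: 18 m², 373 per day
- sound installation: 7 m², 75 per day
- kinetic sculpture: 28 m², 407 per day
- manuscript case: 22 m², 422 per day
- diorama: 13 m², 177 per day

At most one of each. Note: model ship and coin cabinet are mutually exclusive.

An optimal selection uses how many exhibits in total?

Best achievable expected visitors is 1720.
One optimal bundle: model ship + ceramics vitrine + kinetic sculpture + manuscript case (92 m²).
Every optimal selection uses 4 exhibits.

4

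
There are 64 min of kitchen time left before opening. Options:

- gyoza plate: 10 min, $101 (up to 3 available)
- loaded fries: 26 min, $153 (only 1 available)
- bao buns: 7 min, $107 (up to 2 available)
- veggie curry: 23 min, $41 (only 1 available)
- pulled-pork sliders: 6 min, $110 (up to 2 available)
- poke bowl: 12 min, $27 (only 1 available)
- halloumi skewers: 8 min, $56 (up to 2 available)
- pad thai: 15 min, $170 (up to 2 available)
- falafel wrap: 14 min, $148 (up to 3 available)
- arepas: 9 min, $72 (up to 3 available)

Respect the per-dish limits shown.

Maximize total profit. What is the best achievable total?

831

By profit per min: pulled-pork sliders 18.33, bao buns 15.29, pad thai 11.33 lead.
A density-first pass picks 2×bao buns + 2×pulled-pork sliders + halloumi skewers + 2×pad thai — 830 at 64 min.
Dropping halloumi skewers and 2×pad thai frees 38 min; slotting in gyoza plate + 2×falafel wrap (38 min) lifts the total to 831 at 64 min.
Every other selection either busts 64 min or exceeds an availability limit or fails to beat 831.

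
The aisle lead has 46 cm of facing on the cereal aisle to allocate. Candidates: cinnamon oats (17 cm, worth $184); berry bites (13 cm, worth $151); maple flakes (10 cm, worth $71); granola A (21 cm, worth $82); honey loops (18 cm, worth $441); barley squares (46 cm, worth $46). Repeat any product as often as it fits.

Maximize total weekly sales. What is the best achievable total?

953

The ratio ordering already packs tightly: maple flakes + 2×honey loops, 46 cm, 953.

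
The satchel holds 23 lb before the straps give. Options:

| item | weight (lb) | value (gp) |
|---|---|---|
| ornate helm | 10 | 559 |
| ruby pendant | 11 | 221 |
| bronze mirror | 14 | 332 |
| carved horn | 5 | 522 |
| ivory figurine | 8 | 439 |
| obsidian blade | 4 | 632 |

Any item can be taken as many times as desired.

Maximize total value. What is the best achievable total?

3160

Ranking by ratio (value/lb): obsidian blade 158.00, carved horn 104.40, ornate helm 55.90, ivory figurine 54.88.
Best packing: 5×obsidian blade — 20 lb, 3160 total.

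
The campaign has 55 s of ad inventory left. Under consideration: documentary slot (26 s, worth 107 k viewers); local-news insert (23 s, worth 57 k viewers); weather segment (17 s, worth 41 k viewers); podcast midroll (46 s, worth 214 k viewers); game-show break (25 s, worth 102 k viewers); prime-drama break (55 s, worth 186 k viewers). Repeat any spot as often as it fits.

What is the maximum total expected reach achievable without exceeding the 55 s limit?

By expected reach per s: podcast midroll 4.65, documentary slot 4.12, game-show break 4.08, prime-drama break 3.38 lead.
Best packing: 2×documentary slot — 52 s, 214 total.
No other feasible combination exceeds 214.

214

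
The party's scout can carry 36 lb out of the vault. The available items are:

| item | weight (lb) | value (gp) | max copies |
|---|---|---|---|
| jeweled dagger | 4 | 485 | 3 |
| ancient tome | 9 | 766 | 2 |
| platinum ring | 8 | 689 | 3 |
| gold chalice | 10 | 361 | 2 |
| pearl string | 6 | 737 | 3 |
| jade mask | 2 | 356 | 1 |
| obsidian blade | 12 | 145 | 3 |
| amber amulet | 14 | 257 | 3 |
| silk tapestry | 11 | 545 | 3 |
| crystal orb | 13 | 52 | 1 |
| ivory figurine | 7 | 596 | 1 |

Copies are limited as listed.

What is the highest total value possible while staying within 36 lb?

Greedy by ratio would take 3×jeweled dagger + 3×pearl string + jade mask: 32 lb used, total 4022.
Replace jeweled dagger with platinum ring: the trade gains 204 net, giving 4226 at 36 lb.
Every other selection either busts 36 lb or exceeds an availability limit or fails to beat 4226.

4226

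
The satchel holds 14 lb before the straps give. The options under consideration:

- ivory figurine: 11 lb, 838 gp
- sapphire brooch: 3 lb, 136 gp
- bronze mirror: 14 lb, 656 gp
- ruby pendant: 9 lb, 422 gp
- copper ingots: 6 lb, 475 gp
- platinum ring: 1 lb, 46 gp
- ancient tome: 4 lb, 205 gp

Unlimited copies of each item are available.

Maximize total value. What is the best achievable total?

2×copper ingots + 2×platinum ring uses 14 of the 14 lb and totals 1042.
No other feasible combination exceeds 1042.

1042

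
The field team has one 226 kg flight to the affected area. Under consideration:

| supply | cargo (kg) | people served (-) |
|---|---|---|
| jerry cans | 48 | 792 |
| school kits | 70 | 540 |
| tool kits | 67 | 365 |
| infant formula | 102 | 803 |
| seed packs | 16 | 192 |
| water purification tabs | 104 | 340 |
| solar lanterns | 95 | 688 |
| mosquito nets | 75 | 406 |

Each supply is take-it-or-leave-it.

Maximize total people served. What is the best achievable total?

2135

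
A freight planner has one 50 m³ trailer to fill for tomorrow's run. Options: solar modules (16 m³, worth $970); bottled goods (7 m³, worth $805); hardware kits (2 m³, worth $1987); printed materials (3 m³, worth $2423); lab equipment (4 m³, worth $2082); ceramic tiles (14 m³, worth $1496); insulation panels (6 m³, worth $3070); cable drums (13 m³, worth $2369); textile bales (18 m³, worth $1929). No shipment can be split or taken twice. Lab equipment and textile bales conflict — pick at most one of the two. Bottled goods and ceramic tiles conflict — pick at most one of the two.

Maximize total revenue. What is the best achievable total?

Density check — hardware kits 993.50, printed materials 807.67, lab equipment 520.50 are the best per m³.
Best packing: hardware kits + printed materials + lab equipment + ceramic tiles + insulation panels + cable drums — 42 m³, 13427 total.

13427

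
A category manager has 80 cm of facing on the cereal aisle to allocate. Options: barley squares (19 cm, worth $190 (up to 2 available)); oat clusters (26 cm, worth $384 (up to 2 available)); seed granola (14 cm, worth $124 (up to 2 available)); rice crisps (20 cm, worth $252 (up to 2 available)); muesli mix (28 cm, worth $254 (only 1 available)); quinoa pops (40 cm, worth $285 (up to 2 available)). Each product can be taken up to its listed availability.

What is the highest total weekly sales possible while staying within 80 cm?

1022

Ranking by ratio (weekly sales/cm): oat clusters 14.77, rice crisps 12.60, barley squares 10.00, muesli mix 9.07.
A density-first pass picks 2×oat clusters + rice crisps — 1020 at 72 cm.
Replace rice crisps with muesli mix: the trade gains 2 net, giving 1022 at 80 cm.
Nothing else within 80 cm beats 1022.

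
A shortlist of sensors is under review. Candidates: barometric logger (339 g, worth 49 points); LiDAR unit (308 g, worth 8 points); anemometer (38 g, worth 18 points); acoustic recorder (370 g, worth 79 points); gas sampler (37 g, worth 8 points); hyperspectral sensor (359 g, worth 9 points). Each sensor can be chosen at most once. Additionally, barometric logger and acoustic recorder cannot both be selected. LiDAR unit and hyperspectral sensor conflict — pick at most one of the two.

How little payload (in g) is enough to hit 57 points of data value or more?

370

Look for the lowest-payload combination reaching 57.
acoustic recorder: 79 data value at 370 g.
Below 370 g the best achievable stays under 57.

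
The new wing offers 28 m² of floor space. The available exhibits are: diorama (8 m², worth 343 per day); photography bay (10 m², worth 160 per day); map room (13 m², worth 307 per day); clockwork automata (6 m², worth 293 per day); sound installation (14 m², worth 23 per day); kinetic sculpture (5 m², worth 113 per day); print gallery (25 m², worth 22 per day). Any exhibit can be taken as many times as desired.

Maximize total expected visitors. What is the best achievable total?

A density-first pass picks 4×clockwork automata — 1172 at 24 m².
Dropping 2×clockwork automata frees 12 m²; slotting in 2×diorama (16 m²) lifts the total to 1272 at 28 m².

1272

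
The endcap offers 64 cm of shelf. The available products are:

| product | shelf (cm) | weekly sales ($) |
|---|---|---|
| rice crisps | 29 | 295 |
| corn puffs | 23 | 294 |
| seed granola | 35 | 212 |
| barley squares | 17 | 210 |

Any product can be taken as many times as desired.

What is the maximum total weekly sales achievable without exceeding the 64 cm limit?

798

2×corn puffs + barley squares uses 63 of the 64 cm and totals 798.
Every other selection either busts 64 cm or fails to beat 798.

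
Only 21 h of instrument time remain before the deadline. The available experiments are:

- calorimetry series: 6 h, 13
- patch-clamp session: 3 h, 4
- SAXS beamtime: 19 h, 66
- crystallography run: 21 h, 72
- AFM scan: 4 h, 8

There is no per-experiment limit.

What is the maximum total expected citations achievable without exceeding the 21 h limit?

Taking the top-ratio experiments first gives SAXS beamtime for 66 (19 h).
Dropping SAXS beamtime frees 19 h; slotting in crystallography run (21 h) lifts the total to 72 at 21 h.
No other feasible combination exceeds 72.

72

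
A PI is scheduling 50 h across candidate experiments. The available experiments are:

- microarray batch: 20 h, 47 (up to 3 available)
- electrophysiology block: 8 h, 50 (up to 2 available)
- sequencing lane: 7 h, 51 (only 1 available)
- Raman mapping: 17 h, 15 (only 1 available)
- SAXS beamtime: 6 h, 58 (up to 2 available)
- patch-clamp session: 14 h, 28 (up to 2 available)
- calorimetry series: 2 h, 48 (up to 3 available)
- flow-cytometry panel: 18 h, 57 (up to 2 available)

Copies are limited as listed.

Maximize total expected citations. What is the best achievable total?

411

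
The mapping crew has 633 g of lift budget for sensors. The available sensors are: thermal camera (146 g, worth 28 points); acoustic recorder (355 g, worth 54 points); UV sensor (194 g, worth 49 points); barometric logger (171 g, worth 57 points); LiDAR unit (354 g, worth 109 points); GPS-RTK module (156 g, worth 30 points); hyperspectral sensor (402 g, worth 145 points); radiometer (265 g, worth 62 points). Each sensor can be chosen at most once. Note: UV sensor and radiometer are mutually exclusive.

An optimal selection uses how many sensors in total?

Optimal total is 202.
One optimal bundle: barometric logger + hyperspectral sensor (573 g).
All optima have 2 sensors.

2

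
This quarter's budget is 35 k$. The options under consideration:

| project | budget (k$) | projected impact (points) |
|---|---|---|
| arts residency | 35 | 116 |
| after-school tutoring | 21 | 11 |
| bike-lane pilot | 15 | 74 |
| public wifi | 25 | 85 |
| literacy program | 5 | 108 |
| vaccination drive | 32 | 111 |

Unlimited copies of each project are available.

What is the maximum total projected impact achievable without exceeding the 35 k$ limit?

Density check — literacy program 21.60, bike-lane pilot 4.93, vaccination drive 3.47, public wifi 3.40 are the best per k$.
Best packing: 7×literacy program — 35 k$, 756 total.
No other feasible combination exceeds 756.

756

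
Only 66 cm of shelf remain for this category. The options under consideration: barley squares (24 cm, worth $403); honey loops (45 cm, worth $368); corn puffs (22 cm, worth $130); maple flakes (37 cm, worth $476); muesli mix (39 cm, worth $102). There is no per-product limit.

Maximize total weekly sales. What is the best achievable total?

Greedy by ratio would take 2×barley squares: 48 cm used, total 806.
The 24 cm tied up in barley squares is better spent on maple flakes — total rises to 879 (61 cm).
Every other selection either busts 66 cm or fails to beat 879.

879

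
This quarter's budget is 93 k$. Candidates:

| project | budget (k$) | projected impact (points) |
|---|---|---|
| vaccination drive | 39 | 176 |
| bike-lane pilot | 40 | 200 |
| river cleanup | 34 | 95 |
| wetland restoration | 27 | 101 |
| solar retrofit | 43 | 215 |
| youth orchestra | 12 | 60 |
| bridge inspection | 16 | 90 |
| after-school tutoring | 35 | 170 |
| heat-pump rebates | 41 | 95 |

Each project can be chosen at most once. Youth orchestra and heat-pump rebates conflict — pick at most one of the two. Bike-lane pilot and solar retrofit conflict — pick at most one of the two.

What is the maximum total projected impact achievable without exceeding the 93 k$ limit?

460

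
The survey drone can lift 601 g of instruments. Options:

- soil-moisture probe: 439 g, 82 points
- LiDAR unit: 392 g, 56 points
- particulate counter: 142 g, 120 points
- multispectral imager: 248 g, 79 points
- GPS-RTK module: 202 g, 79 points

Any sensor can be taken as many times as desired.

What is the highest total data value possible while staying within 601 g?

480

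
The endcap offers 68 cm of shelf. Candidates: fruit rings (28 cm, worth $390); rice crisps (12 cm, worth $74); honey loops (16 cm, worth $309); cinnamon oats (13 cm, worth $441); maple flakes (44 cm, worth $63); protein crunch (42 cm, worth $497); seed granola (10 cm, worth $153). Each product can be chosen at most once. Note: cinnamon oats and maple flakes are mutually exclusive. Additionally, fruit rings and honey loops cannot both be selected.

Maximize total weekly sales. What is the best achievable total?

Ranking by ratio (weekly sales/cm): cinnamon oats 33.92, honey loops 19.31, seed granola 15.30, fruit rings 13.93.
Cinnamon oats + protein crunch + seed granola uses 65 of the 68 cm and totals 1091.
The closest alternative, fruit rings + rice crisps + cinnamon oats + seed granola, reaches only 1058.

1091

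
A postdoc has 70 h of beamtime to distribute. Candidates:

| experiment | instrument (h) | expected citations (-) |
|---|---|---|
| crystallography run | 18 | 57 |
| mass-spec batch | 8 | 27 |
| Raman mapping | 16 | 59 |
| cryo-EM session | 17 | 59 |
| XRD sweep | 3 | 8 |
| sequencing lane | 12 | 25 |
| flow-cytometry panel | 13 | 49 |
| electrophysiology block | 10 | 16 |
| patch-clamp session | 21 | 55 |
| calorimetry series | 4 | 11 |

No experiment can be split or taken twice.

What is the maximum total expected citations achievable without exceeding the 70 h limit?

235

Density check — flow-cytometry panel 3.77, Raman mapping 3.69, cryo-EM session 3.47, mass-spec batch 3.38 are the best per h.
Greedy by ratio would take mass-spec batch + Raman mapping + cryo-EM session + XRD sweep + flow-cytometry panel + calorimetry series: 61 h used, total 213.
The 11 h tied up in mass-spec batch and XRD sweep is better spent on crystallography run — total rises to 235 (68 h).
Next best is crystallography run + Raman mapping + cryo-EM session + XRD sweep + flow-cytometry panel at 232 (67 h) — short by 3.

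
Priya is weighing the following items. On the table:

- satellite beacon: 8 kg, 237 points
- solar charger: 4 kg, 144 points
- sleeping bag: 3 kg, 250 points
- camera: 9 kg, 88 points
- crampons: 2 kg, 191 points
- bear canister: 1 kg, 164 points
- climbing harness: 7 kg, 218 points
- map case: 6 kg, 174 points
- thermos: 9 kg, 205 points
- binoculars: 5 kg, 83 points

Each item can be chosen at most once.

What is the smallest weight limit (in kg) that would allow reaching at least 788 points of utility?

13

Minimise kg subject to total utility ≥ 788.
Taking sleeping bag + crampons + bear canister + climbing harness gives 823 (≥ 788) for 13 kg.
Below 13 kg the best achievable stays under 788.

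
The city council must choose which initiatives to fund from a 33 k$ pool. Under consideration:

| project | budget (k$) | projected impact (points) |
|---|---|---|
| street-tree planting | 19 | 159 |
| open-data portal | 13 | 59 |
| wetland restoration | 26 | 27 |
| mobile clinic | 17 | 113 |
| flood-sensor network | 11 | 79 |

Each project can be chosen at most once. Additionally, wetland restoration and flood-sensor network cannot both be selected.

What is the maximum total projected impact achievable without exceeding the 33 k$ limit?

Density check — street-tree planting 8.37, flood-sensor network 7.18, mobile clinic 6.65, open-data portal 4.54 are the best per k$.
Street-tree planting + flood-sensor network uses 30 of the 33 k$ and totals 238.
The closest alternative, street-tree planting + open-data portal, reaches only 218.

238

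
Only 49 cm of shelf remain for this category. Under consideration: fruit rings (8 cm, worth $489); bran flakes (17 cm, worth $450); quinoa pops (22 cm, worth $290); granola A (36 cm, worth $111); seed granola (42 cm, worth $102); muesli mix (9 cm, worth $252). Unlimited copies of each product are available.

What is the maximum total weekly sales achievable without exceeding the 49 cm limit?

Taking 6×fruit rings: 48 cm used, 2934 in weekly sales.

2934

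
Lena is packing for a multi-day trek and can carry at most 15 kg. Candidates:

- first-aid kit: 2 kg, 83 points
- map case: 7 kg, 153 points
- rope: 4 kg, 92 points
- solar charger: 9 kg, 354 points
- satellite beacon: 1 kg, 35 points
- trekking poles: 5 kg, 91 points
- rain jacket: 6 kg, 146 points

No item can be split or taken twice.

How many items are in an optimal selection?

The maximum utility within 15 kg is 529.
For example first-aid kit + rope + solar charger achieves it, using 15 kg.
Every optimal selection uses 3 items.

3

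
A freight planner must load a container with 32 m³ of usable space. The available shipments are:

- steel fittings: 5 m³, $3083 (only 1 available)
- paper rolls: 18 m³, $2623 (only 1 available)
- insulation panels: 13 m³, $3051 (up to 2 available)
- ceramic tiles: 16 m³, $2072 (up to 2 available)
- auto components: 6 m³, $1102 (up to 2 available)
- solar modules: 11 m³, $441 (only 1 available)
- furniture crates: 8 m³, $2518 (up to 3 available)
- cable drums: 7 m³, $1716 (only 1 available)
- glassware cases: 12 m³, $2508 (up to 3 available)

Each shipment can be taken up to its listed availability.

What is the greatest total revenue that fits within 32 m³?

Steel fittings + 3×furniture crates uses 29 of the 32 m³ and totals 10637.

10637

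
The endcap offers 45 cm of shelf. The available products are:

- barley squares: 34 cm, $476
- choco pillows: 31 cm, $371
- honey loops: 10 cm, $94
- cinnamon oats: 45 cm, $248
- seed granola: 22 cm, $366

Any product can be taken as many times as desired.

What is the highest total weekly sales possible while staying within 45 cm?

732

The ratio ordering already packs tightly: 2×seed granola, 44 cm, 732.
The spare 1 cm is too small for any remaining product, and no exchange beats 732.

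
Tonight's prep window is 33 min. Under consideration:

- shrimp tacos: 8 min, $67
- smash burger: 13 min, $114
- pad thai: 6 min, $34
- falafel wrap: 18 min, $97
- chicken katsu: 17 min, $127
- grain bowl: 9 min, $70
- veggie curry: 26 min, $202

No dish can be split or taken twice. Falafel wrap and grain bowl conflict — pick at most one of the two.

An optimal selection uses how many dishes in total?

3

The maximum profit within 33 min is 251.
shrimp tacos + smash burger + grain bowl hits 251 at 30 min.
Every optimal selection uses 3 dishes.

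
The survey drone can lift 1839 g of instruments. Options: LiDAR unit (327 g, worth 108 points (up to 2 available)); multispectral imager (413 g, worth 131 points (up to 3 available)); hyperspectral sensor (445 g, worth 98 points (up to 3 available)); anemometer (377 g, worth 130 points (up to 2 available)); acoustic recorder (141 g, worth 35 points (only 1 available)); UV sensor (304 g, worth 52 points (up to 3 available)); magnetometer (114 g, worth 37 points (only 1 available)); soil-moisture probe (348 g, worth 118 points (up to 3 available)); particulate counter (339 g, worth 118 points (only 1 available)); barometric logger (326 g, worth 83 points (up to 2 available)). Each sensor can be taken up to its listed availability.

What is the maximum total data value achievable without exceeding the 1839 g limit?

619

A density-first pass picks 2×anemometer + 2×soil-moisture probe + particulate counter — 614 at 1789 g.
Replace anemometer and soil-moisture probe with 2×LiDAR unit + magnetometer: the trade gains 5 net, giving 619 at 1832 g.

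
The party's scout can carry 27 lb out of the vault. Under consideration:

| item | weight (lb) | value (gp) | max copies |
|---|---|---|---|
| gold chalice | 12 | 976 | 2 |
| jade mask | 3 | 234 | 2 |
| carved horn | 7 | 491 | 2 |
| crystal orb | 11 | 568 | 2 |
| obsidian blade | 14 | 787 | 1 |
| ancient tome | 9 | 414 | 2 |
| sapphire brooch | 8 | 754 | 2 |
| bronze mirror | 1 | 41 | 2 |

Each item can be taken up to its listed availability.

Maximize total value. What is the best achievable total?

Density check — sapphire brooch 94.25, gold chalice 81.33, jade mask 78.00 are the best per lb.
Filling by ratio: 2×jade mask + 2×sapphire brooch + 2×bronze mirror for 2058, with 3 lb left unused.
The 4 lb tied up in jade mask and bronze mirror is better spent on carved horn — total rises to 2274 (27 lb).

2274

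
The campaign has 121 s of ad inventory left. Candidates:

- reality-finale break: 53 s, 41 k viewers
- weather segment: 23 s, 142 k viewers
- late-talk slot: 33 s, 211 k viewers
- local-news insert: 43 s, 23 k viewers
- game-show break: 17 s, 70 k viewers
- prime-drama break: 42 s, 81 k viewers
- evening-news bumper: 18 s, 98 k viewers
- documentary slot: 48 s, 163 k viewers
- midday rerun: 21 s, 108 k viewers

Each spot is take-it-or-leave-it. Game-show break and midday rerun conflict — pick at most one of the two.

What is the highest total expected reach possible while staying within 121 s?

586

By expected reach per s: late-talk slot 6.39, weather segment 6.17, evening-news bumper 5.44, midday rerun 5.14 lead.
Best packing: weather segment + late-talk slot + game-show break + documentary slot — 121 s, 586 total.
Every other selection either busts 121 s or breaks a pairing rule or fails to beat 586.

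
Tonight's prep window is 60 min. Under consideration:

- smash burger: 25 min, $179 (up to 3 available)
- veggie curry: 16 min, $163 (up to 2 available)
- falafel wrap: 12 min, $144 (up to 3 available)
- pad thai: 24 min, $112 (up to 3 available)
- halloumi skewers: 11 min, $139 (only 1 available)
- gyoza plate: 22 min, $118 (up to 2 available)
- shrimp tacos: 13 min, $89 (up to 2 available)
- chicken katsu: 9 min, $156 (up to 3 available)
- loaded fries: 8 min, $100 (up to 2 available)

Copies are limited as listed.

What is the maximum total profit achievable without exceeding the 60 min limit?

Density check — chicken katsu 17.33, halloumi skewers 12.64, loaded fries 12.50, falafel wrap 12.00 are the best per min.
Taking the top-ratio dishes first gives halloumi skewers + 3×chicken katsu + 2×loaded fries for 807 (54 min).
Replace halloumi skewers and loaded fries with 2×falafel wrap: the trade gains 49 net, giving 856 at 59 min.
No other feasible combination exceeds 856.

856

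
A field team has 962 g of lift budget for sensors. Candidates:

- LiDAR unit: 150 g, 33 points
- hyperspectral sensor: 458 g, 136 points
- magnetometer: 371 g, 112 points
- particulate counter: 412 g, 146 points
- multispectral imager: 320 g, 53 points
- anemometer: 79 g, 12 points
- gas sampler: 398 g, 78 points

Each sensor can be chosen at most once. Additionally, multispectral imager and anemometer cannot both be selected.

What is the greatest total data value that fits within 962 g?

294

Filling by ratio: LiDAR unit + magnetometer + particulate counter for 291, with 29 g left unused.
The 521 g tied up in LiDAR unit and magnetometer is better spent on hyperspectral sensor + anemometer — total rises to 294 (949 g).
Runner-up LiDAR unit + magnetometer + particulate counter tops out at 291.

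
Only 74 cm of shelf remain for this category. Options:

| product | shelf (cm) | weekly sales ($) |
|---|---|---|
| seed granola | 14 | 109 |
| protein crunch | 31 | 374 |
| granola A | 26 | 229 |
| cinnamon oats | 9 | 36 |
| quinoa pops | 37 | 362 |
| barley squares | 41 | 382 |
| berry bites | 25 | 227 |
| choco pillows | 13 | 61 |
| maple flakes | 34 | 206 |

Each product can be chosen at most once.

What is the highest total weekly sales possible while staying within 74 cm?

756

Density check — protein crunch 12.06, quinoa pops 9.78, barley squares 9.32 are the best per cm.
A density-first pass picks protein crunch + quinoa pops — 736 at 68 cm.
Replace quinoa pops with barley squares: the trade gains 20 net, giving 756 at 72 cm.
Next best is protein crunch + quinoa pops at 736 (68 cm) — short by 20.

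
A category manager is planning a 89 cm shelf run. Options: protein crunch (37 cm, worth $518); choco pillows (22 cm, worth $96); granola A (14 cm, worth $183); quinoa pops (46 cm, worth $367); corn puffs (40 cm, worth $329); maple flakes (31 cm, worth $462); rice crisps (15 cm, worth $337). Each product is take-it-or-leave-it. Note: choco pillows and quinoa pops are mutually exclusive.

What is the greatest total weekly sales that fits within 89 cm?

Density check — rice crisps 22.47, maple flakes 14.90, protein crunch 14.00, granola A 13.07 are the best per cm.
Protein crunch + maple flakes + rice crisps uses 83 of the 89 cm and totals 1317.
Runner-up protein crunch + granola A + maple flakes tops out at 1163.

1317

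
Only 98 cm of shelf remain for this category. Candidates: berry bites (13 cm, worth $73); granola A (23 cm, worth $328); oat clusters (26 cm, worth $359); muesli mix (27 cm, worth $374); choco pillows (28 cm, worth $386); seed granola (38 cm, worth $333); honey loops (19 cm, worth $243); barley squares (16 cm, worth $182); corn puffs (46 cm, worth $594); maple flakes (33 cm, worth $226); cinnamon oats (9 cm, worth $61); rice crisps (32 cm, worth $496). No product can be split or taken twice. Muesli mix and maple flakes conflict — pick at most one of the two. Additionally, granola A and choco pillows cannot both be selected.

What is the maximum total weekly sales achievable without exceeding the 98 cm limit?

1380

Granola A + muesli mix + barley squares + rice crisps uses 98 of the 98 cm and totals 1380.
That's the maximum — no feasible swap from here does better than 1380.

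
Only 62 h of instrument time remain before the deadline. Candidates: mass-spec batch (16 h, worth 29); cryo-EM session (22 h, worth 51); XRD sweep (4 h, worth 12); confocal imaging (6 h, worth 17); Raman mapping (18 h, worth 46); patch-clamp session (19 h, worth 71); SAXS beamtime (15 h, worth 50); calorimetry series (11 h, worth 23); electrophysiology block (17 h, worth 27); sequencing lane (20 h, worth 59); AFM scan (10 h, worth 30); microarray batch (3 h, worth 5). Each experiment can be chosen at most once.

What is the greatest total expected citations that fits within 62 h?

197

The ratio heuristic lands on XRD sweep + confocal imaging + patch-clamp session + SAXS beamtime + AFM scan + microarray batch (185) but leaves 5 h idle.
The 17 h tied up in XRD sweep and AFM scan and microarray batch is better spent on sequencing lane — total rises to 197 (60 h).
Raman mapping + patch-clamp session + SAXS beamtime + AFM scan (62 h) also reaches 197 — a tie, but nothing goes higher.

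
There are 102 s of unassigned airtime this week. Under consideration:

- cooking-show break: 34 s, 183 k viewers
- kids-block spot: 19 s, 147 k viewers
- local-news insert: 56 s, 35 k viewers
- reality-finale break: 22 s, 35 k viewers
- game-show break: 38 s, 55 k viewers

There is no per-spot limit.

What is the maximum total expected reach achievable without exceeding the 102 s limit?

Taking 5×kids-block spot: 95 s used, 735 in expected reach.
The spare 7 s is too small for any remaining spot, and no exchange beats 735.

735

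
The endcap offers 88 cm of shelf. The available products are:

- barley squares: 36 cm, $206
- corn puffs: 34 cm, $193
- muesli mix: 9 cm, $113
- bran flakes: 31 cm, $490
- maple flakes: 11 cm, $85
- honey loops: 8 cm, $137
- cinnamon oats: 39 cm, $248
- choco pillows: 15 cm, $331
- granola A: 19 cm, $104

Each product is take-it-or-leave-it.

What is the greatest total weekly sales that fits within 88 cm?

1175

The ratio heuristic lands on muesli mix + bran flakes + maple flakes + honey loops + choco pillows (1156) but leaves 14 cm idle.
Dropping maple flakes frees 11 cm; slotting in granola A (19 cm) lifts the total to 1175 at 82 cm.
The closest alternative, muesli mix + bran flakes + maple flakes + honey loops + choco pillows, reaches only 1156.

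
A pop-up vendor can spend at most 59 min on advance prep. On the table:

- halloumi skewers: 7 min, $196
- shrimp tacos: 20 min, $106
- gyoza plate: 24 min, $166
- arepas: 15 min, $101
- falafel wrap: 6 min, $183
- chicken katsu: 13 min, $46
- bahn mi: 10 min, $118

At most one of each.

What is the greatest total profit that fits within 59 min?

By profit per min: falafel wrap 30.50, halloumi skewers 28.00, bahn mi 11.80, gyoza plate 6.92 lead.
Filling by ratio: halloumi skewers + gyoza plate + falafel wrap + bahn mi for 663, with 12 min left unused.
Dropping gyoza plate frees 24 min; slotting in shrimp tacos + arepas (35 min) lifts the total to 704 at 58 min.
Next best is halloumi skewers + gyoza plate + falafel wrap + bahn mi at 663 (47 min) — short by 41.

704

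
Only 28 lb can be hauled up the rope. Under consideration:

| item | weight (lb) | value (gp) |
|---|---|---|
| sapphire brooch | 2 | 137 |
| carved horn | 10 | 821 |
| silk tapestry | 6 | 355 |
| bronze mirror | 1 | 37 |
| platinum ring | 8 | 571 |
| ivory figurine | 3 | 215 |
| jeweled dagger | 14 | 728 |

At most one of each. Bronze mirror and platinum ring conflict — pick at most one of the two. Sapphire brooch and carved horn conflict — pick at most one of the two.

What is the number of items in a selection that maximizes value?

Best achievable value is 1962.
One optimal bundle: carved horn + silk tapestry + platinum ring + ivory figurine (27 lb).
Every optimal selection uses 4 items.

4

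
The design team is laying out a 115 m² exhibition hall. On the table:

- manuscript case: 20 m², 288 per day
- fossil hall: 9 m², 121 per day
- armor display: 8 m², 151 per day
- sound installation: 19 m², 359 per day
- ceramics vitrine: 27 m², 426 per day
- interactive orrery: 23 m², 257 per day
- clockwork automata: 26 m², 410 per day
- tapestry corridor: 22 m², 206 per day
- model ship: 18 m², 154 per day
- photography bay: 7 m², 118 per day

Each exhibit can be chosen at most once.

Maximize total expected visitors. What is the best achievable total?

1755

Ranking by ratio (expected visitors/m²): sound installation 18.89, armor display 18.88, photography bay 16.86, ceramics vitrine 15.78.
Filling by ratio: manuscript case + armor display + sound installation + ceramics vitrine + clockwork automata + photography bay for 1752, with 8 m² left unused.
The 7 m² tied up in photography bay is better spent on fossil hall — total rises to 1755 (109 m²).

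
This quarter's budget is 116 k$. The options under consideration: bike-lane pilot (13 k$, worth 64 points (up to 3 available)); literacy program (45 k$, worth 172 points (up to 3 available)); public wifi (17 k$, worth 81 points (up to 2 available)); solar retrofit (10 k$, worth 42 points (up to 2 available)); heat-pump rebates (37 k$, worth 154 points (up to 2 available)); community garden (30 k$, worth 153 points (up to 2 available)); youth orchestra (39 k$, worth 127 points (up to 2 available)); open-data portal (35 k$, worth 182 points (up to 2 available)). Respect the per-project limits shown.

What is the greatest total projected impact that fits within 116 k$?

581

Ranking by ratio (projected impact/k$): open-data portal 5.20, community garden 5.10, bike-lane pilot 4.92, public wifi 4.76.
Best packing: bike-lane pilot + community garden + 2×open-data portal — 113 k$, 581 total.
No other feasible combination exceeds 581.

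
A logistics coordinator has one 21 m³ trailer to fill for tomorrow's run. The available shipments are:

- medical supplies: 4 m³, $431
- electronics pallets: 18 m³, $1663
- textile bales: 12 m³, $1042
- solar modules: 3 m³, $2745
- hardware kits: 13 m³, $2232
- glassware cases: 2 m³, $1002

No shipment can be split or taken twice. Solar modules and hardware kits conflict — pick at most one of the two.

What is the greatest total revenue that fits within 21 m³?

5220

Taking medical supplies + textile bales + solar modules + glassware cases: 21 m³ used, 5220 in revenue.
Every other selection either busts 21 m³ or breaks a pairing rule or fails to beat 5220.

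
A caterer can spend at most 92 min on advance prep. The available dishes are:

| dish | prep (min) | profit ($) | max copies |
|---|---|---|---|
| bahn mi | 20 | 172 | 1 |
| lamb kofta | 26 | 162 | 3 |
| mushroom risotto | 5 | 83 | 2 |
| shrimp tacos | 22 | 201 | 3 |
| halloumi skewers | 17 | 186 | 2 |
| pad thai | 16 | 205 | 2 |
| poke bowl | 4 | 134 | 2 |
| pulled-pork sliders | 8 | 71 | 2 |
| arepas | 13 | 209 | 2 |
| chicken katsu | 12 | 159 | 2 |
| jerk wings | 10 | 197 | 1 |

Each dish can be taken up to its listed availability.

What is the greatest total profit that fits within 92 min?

1489

Ranking by ratio (profit/min): poke bowl 33.50, jerk wings 19.70, mushroom risotto 16.60.
Filling by ratio: 2×mushroom risotto + 2×poke bowl + pulled-pork sliders + 2×arepas + 2×chicken katsu + jerk wings for 1438, with 6 min left unused.
The 13 min tied up in mushroom risotto and pulled-pork sliders is better spent on pad thai — total rises to 1489 (89 min).
No other feasible combination exceeds 1489.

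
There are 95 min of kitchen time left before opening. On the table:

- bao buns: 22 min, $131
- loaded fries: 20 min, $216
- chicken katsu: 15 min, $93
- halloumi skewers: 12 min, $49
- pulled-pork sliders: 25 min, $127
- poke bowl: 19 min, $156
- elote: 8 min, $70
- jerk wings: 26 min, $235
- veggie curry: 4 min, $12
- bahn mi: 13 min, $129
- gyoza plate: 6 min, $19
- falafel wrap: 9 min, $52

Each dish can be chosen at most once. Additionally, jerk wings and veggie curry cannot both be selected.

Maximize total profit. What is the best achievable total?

By profit per min: loaded fries 10.80, bahn mi 9.92, jerk wings 9.04, elote 8.75 lead.
The ratio ordering already packs tightly: loaded fries + poke bowl + elote + jerk wings + bahn mi + falafel wrap, 95 min, 858.
Runner-up loaded fries + chicken katsu + poke bowl + jerk wings + bahn mi tops out at 829.

858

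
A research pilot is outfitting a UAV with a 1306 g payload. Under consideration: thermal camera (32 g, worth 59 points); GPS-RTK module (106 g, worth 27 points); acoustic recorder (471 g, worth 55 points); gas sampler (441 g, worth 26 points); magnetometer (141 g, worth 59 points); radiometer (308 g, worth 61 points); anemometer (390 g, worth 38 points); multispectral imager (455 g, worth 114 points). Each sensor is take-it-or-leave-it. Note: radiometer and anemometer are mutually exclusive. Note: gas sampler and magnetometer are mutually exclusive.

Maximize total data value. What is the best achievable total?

320

Ranking by ratio (data value/g): thermal camera 1.84, magnetometer 0.42, GPS-RTK module 0.25, multispectral imager 0.25.
Thermal camera + GPS-RTK module + magnetometer + radiometer + multispectral imager uses 1042 of the 1306 g and totals 320.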